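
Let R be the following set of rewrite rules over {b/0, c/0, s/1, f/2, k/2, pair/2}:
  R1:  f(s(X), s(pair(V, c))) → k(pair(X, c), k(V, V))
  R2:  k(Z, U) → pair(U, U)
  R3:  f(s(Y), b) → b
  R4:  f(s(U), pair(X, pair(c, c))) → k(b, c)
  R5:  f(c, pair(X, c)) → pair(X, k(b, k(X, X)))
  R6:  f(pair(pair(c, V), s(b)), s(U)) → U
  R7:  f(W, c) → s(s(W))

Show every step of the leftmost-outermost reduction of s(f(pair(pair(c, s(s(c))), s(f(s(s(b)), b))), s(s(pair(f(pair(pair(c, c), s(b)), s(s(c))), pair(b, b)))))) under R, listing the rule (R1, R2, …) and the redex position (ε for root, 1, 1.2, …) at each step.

s(s(pair(s(c), pair(b, b))))

1. s(f(pair(pair(c, s(s(c))), s(f(s(s(b)), b))), s(s(pair(f(pair(pair(c, c), s(b)), s(s(c))), pair(b, b))))))  →  s(f(pair(pair(c, s(s(c))), s(b)), s(s(pair(f(pair(pair(c, c), s(b)), s(s(c))), pair(b, b))))))   [R3 at 1.1.2.1]
2. s(f(pair(pair(c, s(s(c))), s(b)), s(s(pair(f(pair(pair(c, c), s(b)), s(s(c))), pair(b, b))))))  →  s(s(pair(f(pair(pair(c, c), s(b)), s(s(c))), pair(b, b))))   [R6 at 1]
3. s(s(pair(f(pair(pair(c, c), s(b)), s(s(c))), pair(b, b))))  →  s(s(pair(s(c), pair(b, b))))   [R6 at 1.1.1]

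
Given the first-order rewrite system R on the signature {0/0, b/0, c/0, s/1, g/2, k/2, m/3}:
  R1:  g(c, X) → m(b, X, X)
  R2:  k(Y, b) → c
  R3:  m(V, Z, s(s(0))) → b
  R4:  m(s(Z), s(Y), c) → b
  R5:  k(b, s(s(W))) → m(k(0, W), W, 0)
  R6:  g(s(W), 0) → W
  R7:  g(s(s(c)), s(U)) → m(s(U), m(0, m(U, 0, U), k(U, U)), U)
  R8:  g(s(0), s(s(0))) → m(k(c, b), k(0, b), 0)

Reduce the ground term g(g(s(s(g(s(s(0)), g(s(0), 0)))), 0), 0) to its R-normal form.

s(0)

1. g(g(s(s(g(s(s(0)), g(s(0), 0)))), 0), 0)  →  g(s(g(s(s(0)), g(s(0), 0))), 0)   [R6 at 1]
2. g(s(g(s(s(0)), g(s(0), 0))), 0)  →  g(s(s(0)), g(s(0), 0))   [R6 at ε]
3. g(s(s(0)), g(s(0), 0))  →  g(s(s(0)), 0)   [R6 at 2]
4. g(s(s(0)), 0)  →  s(0)   [R6 at ε]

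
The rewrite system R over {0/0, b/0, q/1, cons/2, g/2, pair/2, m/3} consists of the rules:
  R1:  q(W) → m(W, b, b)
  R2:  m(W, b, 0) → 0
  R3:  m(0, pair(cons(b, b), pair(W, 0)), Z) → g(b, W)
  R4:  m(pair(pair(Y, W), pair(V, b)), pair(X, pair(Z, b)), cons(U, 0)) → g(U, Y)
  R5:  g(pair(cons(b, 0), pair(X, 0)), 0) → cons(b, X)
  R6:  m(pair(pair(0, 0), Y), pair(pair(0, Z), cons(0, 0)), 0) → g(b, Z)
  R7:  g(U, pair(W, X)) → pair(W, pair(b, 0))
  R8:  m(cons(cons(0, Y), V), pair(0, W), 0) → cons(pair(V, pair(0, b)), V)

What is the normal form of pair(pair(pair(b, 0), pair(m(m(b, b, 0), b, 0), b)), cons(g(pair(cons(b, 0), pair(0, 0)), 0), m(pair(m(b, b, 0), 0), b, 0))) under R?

pair(pair(pair(b, 0), pair(0, b)), cons(cons(b, 0), 0))

1. pair(pair(pair(b, 0), pair(m(m(b, b, 0), b, 0), b)), cons(g(pair(cons(b, 0), pair(0, 0)), 0), m(pair(m(b, b, 0), 0), b, 0)))  →  pair(pair(pair(b, 0), pair(0, b)), cons(g(pair(cons(b, 0), pair(0, 0)), 0), m(pair(m(b, b, 0), 0), b, 0)))   [R2 at 1.2.1]
2. pair(pair(pair(b, 0), pair(0, b)), cons(g(pair(cons(b, 0), pair(0, 0)), 0), m(pair(m(b, b, 0), 0), b, 0)))  →  pair(pair(pair(b, 0), pair(0, b)), cons(cons(b, 0), m(pair(m(b, b, 0), 0), b, 0)))   [R5 at 2.1]
3. pair(pair(pair(b, 0), pair(0, b)), cons(cons(b, 0), m(pair(m(b, b, 0), 0), b, 0)))  →  pair(pair(pair(b, 0), pair(0, b)), cons(cons(b, 0), 0))   [R2 at 2.2]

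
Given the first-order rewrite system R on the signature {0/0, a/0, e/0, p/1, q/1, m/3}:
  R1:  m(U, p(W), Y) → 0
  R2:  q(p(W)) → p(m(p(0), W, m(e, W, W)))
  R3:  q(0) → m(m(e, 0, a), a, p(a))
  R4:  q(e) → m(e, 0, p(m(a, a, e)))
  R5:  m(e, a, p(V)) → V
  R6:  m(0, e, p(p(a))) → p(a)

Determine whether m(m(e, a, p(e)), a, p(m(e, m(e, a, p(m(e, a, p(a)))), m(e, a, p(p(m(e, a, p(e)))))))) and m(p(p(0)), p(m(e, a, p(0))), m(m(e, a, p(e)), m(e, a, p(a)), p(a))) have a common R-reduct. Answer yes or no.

no — NF(t₁) = e, NF(t₂) = 0

Reduce t₁ = m(m(e, a, p(e)), a, p(m(e, m(e, a, p(m(e, a, p(a)))), m(e, a, p(p(m(e, a, p(e)))))))):
1. m(m(e, a, p(e)), a, p(m(e, m(e, a, p(m(e, a, p(a)))), m(e, a, p(p(m(e, a, p(e))))))))  →  m(e, a, p(m(e, m(e, a, p(m(e, a, p(a)))), m(e, a, p(p(m(e, a, p(e))))))))   [R5 at 1]
2. m(e, a, p(m(e, m(e, a, p(m(e, a, p(a)))), m(e, a, p(p(m(e, a, p(e))))))))  →  m(e, m(e, a, p(m(e, a, p(a)))), m(e, a, p(p(m(e, a, p(e))))))   [R5 at ε]
3. m(e, m(e, a, p(m(e, a, p(a)))), m(e, a, p(p(m(e, a, p(e))))))  →  m(e, m(e, a, p(a)), m(e, a, p(p(m(e, a, p(e))))))   [R5 at 2]
4. m(e, m(e, a, p(a)), m(e, a, p(p(m(e, a, p(e))))))  →  m(e, a, m(e, a, p(p(m(e, a, p(e))))))   [R5 at 2]
5. m(e, a, m(e, a, p(p(m(e, a, p(e))))))  →  m(e, a, p(m(e, a, p(e))))   [R5 at 3]
6. m(e, a, p(m(e, a, p(e))))  →  m(e, a, p(e))   [R5 at ε]
7. m(e, a, p(e))  →  e   [R5 at ε]

Reduce t₂ = m(p(p(0)), p(m(e, a, p(0))), m(m(e, a, p(e)), m(e, a, p(a)), p(a))):
1. m(p(p(0)), p(m(e, a, p(0))), m(m(e, a, p(e)), m(e, a, p(a)), p(a)))  →  0   [R1 at ε]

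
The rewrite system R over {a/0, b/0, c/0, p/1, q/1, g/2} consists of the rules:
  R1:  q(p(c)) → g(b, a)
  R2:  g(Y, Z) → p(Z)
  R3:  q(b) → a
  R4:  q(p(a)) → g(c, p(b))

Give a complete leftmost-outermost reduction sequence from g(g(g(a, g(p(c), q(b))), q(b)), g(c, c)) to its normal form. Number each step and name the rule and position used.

p(p(c))

1. g(g(g(a, g(p(c), q(b))), q(b)), g(c, c))  →  p(g(c, c))   [R2 at ε]
2. p(g(c, c))  →  p(p(c))   [R2 at 1]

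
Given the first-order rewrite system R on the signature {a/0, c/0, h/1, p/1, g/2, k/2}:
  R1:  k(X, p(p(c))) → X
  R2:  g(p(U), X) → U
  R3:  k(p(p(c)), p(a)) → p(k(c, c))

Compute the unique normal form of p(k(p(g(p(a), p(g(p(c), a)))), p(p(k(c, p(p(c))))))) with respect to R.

p(p(a))

1. p(k(p(g(p(a), p(g(p(c), a)))), p(p(k(c, p(p(c)))))))  →  p(k(p(a), p(p(k(c, p(p(c)))))))   [R2 at 1.1.1]
2. p(k(p(a), p(p(k(c, p(p(c)))))))  →  p(k(p(a), p(p(c))))   [R1 at 1.2.1.1]
3. p(k(p(a), p(p(c))))  →  p(p(a))   [R1 at 1]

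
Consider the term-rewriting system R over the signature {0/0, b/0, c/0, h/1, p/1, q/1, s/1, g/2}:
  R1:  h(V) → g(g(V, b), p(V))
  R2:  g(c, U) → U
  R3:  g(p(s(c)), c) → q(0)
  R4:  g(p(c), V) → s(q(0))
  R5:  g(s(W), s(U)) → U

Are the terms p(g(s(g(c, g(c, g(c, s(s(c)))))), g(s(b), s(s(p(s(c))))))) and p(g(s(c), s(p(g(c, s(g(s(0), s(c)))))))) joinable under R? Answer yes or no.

yes — NF(t₁) = p(p(s(c))), NF(t₂) = p(p(s(c)))

Reduce t₁ = p(g(s(g(c, g(c, g(c, s(s(c)))))), g(s(b), s(s(p(s(c))))))):
1. p(g(s(g(c, g(c, g(c, s(s(c)))))), g(s(b), s(s(p(s(c)))))))  →  p(g(s(g(c, g(c, s(s(c))))), g(s(b), s(s(p(s(c)))))))   [R2 at 1.1.1]
2. p(g(s(g(c, g(c, s(s(c))))), g(s(b), s(s(p(s(c)))))))  →  p(g(s(g(c, s(s(c)))), g(s(b), s(s(p(s(c)))))))   [R2 at 1.1.1]
3. p(g(s(g(c, s(s(c)))), g(s(b), s(s(p(s(c)))))))  →  p(g(s(s(s(c))), g(s(b), s(s(p(s(c)))))))   [R2 at 1.1.1]
4. p(g(s(s(s(c))), g(s(b), s(s(p(s(c)))))))  →  p(g(s(s(s(c))), s(p(s(c)))))   [R5 at 1.2]
5. p(g(s(s(s(c))), s(p(s(c)))))  →  p(p(s(c)))   [R5 at 1]

Reduce t₂ = p(g(s(c), s(p(g(c, s(g(s(0), s(c)))))))):
1. p(g(s(c), s(p(g(c, s(g(s(0), s(c))))))))  →  p(p(g(c, s(g(s(0), s(c))))))   [R5 at 1]
2. p(p(g(c, s(g(s(0), s(c))))))  →  p(p(s(g(s(0), s(c)))))   [R2 at 1.1]
3. p(p(s(g(s(0), s(c)))))  →  p(p(s(c)))   [R5 at 1.1.1]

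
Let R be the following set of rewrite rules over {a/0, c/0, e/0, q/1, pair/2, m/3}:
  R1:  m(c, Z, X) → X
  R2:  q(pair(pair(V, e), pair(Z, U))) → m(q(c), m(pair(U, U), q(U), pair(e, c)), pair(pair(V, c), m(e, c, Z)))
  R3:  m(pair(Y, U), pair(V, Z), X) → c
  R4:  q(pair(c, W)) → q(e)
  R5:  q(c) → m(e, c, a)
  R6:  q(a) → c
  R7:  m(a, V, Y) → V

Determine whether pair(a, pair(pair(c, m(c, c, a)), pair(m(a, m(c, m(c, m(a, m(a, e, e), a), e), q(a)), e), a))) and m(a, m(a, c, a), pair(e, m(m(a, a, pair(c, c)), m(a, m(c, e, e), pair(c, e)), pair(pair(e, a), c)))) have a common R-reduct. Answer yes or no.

no — NF(t₁) = pair(a, pair(pair(c, a), pair(c, a))), NF(t₂) = c

Reduce t₁ = pair(a, pair(pair(c, m(c, c, a)), pair(m(a, m(c, m(c, m(a, m(a, e, e), a), e), q(a)), e), a))):
1. pair(a, pair(pair(c, m(c, c, a)), pair(m(a, m(c, m(c, m(a, m(a, e, e), a), e), q(a)), e), a)))  →  pair(a, pair(pair(c, a), pair(m(a, m(c, m(c, m(a, m(a, e, e), a), e), q(a)), e), a)))   [R1 at 2.1.2]
2. pair(a, pair(pair(c, a), pair(m(a, m(c, m(c, m(a, m(a, e, e), a), e), q(a)), e), a)))  →  pair(a, pair(pair(c, a), pair(m(c, m(c, m(a, m(a, e, e), a), e), q(a)), a)))   [R7 at 2.2.1]
3. pair(a, pair(pair(c, a), pair(m(c, m(c, m(a, m(a, e, e), a), e), q(a)), a)))  →  pair(a, pair(pair(c, a), pair(q(a), a)))   [R1 at 2.2.1]
4. pair(a, pair(pair(c, a), pair(q(a), a)))  →  pair(a, pair(pair(c, a), pair(c, a)))   [R6 at 2.2.1]

Reduce t₂ = m(a, m(a, c, a), pair(e, m(m(a, a, pair(c, c)), m(a, m(c, e, e), pair(c, e)), pair(pair(e, a), c)))):
1. m(a, m(a, c, a), pair(e, m(m(a, a, pair(c, c)), m(a, m(c, e, e), pair(c, e)), pair(pair(e, a), c))))  →  m(a, c, a)   [R7 at ε]
2. m(a, c, a)  →  c   [R7 at ε]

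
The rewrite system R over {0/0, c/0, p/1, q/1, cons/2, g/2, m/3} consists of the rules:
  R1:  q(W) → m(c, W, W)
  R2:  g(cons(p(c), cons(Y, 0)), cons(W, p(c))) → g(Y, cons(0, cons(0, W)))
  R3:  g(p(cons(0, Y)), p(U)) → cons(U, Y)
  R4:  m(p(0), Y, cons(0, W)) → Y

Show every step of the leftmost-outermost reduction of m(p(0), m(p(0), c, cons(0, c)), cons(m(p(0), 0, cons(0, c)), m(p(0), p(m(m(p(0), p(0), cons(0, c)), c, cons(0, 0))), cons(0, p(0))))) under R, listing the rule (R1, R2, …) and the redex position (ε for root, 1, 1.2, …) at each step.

1. m(p(0), m(p(0), c, cons(0, c)), cons(m(p(0), 0, cons(0, c)), m(p(0), p(m(m(p(0), p(0), cons(0, c)), c, cons(0, 0))), cons(0, p(0)))))  →  m(p(0), c, cons(m(p(0), 0, cons(0, c)), m(p(0), p(m(m(p(0), p(0), cons(0, c)), c, cons(0, 0))), cons(0, p(0)))))   [R4 at 2]
2. m(p(0), c, cons(m(p(0), 0, cons(0, c)), m(p(0), p(m(m(p(0), p(0), cons(0, c)), c, cons(0, 0))), cons(0, p(0)))))  →  m(p(0), c, cons(0, m(p(0), p(m(m(p(0), p(0), cons(0, c)), c, cons(0, 0))), cons(0, p(0)))))   [R4 at 3.1]
3. m(p(0), c, cons(0, m(p(0), p(m(m(p(0), p(0), cons(0, c)), c, cons(0, 0))), cons(0, p(0)))))  →  c   [R4 at ε]

c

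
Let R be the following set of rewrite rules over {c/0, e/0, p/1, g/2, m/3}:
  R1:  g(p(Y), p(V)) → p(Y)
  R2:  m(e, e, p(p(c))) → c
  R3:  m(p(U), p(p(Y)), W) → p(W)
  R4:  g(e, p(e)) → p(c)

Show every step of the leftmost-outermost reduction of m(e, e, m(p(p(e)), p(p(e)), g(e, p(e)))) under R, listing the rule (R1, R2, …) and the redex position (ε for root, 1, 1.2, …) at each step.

c

1. m(e, e, m(p(p(e)), p(p(e)), g(e, p(e))))  →  m(e, e, p(g(e, p(e))))   [R3 at 3]
2. m(e, e, p(g(e, p(e))))  →  m(e, e, p(p(c)))   [R4 at 3.1]
3. m(e, e, p(p(c)))  →  c   [R2 at ε]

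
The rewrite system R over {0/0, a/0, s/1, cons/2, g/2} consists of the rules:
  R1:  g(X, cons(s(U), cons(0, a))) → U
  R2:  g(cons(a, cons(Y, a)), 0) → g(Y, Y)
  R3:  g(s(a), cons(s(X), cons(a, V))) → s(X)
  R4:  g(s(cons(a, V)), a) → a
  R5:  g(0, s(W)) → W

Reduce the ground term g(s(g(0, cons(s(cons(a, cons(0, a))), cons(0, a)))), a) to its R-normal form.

a

1. g(s(g(0, cons(s(cons(a, cons(0, a))), cons(0, a)))), a)  →  g(s(cons(a, cons(0, a))), a)   [R1 at 1.1]
2. g(s(cons(a, cons(0, a))), a)  →  a   [R4 at ε]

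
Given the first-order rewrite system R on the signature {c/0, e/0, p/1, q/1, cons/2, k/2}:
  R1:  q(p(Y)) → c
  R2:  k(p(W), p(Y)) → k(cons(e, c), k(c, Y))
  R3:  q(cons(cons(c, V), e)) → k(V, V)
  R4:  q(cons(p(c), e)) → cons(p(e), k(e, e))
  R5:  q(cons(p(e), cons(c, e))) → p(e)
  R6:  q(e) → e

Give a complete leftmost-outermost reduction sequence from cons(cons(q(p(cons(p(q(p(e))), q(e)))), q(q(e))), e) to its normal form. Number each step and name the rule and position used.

1. cons(cons(q(p(cons(p(q(p(e))), q(e)))), q(q(e))), e)  →  cons(cons(c, q(q(e))), e)   [R1 at 1.1]
2. cons(cons(c, q(q(e))), e)  →  cons(cons(c, q(e)), e)   [R6 at 1.2.1]
3. cons(cons(c, q(e)), e)  →  cons(cons(c, e), e)   [R6 at 1.2]

cons(cons(c, e), e)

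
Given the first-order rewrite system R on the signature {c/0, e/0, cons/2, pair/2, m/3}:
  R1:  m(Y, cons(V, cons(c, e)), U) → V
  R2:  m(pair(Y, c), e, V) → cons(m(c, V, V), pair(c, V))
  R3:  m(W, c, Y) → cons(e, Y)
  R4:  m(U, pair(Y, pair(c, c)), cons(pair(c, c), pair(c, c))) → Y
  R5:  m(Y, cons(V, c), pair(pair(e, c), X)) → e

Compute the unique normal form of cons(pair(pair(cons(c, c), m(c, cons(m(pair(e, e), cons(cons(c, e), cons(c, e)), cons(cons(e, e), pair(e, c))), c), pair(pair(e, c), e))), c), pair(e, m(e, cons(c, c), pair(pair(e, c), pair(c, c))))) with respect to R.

1. cons(pair(pair(cons(c, c), m(c, cons(m(pair(e, e), cons(cons(c, e), cons(c, e)), cons(cons(e, e), pair(e, c))), c), pair(pair(e, c), e))), c), pair(e, m(e, cons(c, c), pair(pair(e, c), pair(c, c)))))  →  cons(pair(pair(cons(c, c), e), c), pair(e, m(e, cons(c, c), pair(pair(e, c), pair(c, c)))))   [R5 at 1.1.2]
2. cons(pair(pair(cons(c, c), e), c), pair(e, m(e, cons(c, c), pair(pair(e, c), pair(c, c)))))  →  cons(pair(pair(cons(c, c), e), c), pair(e, e))   [R5 at 2.2]

cons(pair(pair(cons(c, c), e), c), pair(e, e))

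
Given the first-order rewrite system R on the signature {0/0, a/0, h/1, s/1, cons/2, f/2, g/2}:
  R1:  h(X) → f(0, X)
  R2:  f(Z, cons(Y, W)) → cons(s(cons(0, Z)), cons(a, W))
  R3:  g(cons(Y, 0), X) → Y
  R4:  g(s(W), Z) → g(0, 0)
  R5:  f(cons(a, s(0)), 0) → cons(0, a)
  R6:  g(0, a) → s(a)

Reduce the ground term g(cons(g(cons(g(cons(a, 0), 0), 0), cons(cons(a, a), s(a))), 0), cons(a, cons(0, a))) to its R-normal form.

1. g(cons(g(cons(g(cons(a, 0), 0), 0), cons(cons(a, a), s(a))), 0), cons(a, cons(0, a)))  →  g(cons(g(cons(a, 0), 0), 0), cons(cons(a, a), s(a)))   [R3 at ε]
2. g(cons(g(cons(a, 0), 0), 0), cons(cons(a, a), s(a)))  →  g(cons(a, 0), 0)   [R3 at ε]
3. g(cons(a, 0), 0)  →  a   [R3 at ε]

a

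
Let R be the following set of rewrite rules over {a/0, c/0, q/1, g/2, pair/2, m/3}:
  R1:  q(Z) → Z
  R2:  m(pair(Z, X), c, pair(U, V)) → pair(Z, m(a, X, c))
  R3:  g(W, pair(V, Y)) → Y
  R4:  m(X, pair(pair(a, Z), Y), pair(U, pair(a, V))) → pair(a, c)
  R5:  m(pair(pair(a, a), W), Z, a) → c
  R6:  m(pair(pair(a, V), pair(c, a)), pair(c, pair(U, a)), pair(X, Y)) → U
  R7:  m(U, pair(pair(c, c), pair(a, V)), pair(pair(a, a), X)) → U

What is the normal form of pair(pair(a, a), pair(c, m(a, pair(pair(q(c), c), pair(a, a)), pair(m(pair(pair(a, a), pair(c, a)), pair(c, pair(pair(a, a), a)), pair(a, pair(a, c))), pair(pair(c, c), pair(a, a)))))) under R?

pair(pair(a, a), pair(c, a))

1. pair(pair(a, a), pair(c, m(a, pair(pair(q(c), c), pair(a, a)), pair(m(pair(pair(a, a), pair(c, a)), pair(c, pair(pair(a, a), a)), pair(a, pair(a, c))), pair(pair(c, c), pair(a, a))))))  →  pair(pair(a, a), pair(c, m(a, pair(pair(c, c), pair(a, a)), pair(m(pair(pair(a, a), pair(c, a)), pair(c, pair(pair(a, a), a)), pair(a, pair(a, c))), pair(pair(c, c), pair(a, a))))))   [R1 at 2.2.2.1.1]
2. pair(pair(a, a), pair(c, m(a, pair(pair(c, c), pair(a, a)), pair(m(pair(pair(a, a), pair(c, a)), pair(c, pair(pair(a, a), a)), pair(a, pair(a, c))), pair(pair(c, c), pair(a, a))))))  →  pair(pair(a, a), pair(c, m(a, pair(pair(c, c), pair(a, a)), pair(pair(a, a), pair(pair(c, c), pair(a, a))))))   [R6 at 2.2.3.1]
3. pair(pair(a, a), pair(c, m(a, pair(pair(c, c), pair(a, a)), pair(pair(a, a), pair(pair(c, c), pair(a, a))))))  →  pair(pair(a, a), pair(c, a))   [R7 at 2.2]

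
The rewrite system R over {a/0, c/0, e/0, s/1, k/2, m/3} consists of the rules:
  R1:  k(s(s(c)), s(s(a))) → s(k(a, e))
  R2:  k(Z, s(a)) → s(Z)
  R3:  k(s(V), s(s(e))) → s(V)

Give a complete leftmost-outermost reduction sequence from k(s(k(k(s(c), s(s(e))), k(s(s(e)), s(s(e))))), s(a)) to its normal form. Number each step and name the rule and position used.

s(s(s(c)))

1. k(s(k(k(s(c), s(s(e))), k(s(s(e)), s(s(e))))), s(a))  →  s(s(k(k(s(c), s(s(e))), k(s(s(e)), s(s(e))))))   [R2 at ε]
2. s(s(k(k(s(c), s(s(e))), k(s(s(e)), s(s(e))))))  →  s(s(k(s(c), k(s(s(e)), s(s(e))))))   [R3 at 1.1.1]
3. s(s(k(s(c), k(s(s(e)), s(s(e))))))  →  s(s(k(s(c), s(s(e)))))   [R3 at 1.1.2]
4. s(s(k(s(c), s(s(e)))))  →  s(s(s(c)))   [R3 at 1.1]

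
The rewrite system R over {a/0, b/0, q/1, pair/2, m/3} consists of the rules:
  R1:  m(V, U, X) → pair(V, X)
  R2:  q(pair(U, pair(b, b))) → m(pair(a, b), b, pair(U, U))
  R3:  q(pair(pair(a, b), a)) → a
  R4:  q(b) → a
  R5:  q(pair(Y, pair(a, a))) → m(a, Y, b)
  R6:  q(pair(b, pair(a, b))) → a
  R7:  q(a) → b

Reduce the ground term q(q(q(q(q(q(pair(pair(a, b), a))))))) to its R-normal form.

1. q(q(q(q(q(q(pair(pair(a, b), a)))))))  →  q(q(q(q(q(a)))))   [R3 at 1.1.1.1.1]
2. q(q(q(q(q(a)))))  →  q(q(q(q(b))))   [R7 at 1.1.1.1]
3. q(q(q(q(b))))  →  q(q(q(a)))   [R4 at 1.1.1]
4. q(q(q(a)))  →  q(q(b))   [R7 at 1.1]
5. q(q(b))  →  q(a)   [R4 at 1]
6. q(a)  →  b   [R7 at ε]

b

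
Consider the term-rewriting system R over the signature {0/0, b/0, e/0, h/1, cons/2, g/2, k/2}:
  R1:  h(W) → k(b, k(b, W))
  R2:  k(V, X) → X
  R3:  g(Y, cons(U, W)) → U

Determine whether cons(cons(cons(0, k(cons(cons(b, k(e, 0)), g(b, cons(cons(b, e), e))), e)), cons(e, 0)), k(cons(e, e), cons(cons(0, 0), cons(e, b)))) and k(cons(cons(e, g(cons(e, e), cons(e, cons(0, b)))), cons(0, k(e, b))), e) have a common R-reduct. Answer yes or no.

no — NF(t₁) = cons(cons(cons(0, e), cons(e, 0)), cons(cons(0, 0), cons(e, b))), NF(t₂) = e

Reduce t₁ = cons(cons(cons(0, k(cons(cons(b, k(e, 0)), g(b, cons(cons(b, e), e))), e)), cons(e, 0)), k(cons(e, e), cons(cons(0, 0), cons(e, b)))):
1. cons(cons(cons(0, k(cons(cons(b, k(e, 0)), g(b, cons(cons(b, e), e))), e)), cons(e, 0)), k(cons(e, e), cons(cons(0, 0), cons(e, b))))  →  cons(cons(cons(0, e), cons(e, 0)), k(cons(e, e), cons(cons(0, 0), cons(e, b))))   [R2 at 1.1.2]
2. cons(cons(cons(0, e), cons(e, 0)), k(cons(e, e), cons(cons(0, 0), cons(e, b))))  →  cons(cons(cons(0, e), cons(e, 0)), cons(cons(0, 0), cons(e, b)))   [R2 at 2]

Reduce t₂ = k(cons(cons(e, g(cons(e, e), cons(e, cons(0, b)))), cons(0, k(e, b))), e):
1. k(cons(cons(e, g(cons(e, e), cons(e, cons(0, b)))), cons(0, k(e, b))), e)  →  e   [R2 at ε]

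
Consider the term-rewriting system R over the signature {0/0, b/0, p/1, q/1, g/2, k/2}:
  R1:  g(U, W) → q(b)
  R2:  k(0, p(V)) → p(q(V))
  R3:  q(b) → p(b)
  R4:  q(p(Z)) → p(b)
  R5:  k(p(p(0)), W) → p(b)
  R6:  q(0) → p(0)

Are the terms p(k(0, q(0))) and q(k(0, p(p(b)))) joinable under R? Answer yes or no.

Reduce t₁ = p(k(0, q(0))):
1. p(k(0, q(0)))  →  p(k(0, p(0)))   [R6 at 1.2]
2. p(k(0, p(0)))  →  p(p(q(0)))   [R2 at 1]
3. p(p(q(0)))  →  p(p(p(0)))   [R6 at 1.1]

Reduce t₂ = q(k(0, p(p(b)))):
1. q(k(0, p(p(b))))  →  q(p(q(p(b))))   [R2 at 1]
2. q(p(q(p(b))))  →  p(b)   [R4 at ε]

no — NF(t₁) = p(p(p(0))), NF(t₂) = p(b)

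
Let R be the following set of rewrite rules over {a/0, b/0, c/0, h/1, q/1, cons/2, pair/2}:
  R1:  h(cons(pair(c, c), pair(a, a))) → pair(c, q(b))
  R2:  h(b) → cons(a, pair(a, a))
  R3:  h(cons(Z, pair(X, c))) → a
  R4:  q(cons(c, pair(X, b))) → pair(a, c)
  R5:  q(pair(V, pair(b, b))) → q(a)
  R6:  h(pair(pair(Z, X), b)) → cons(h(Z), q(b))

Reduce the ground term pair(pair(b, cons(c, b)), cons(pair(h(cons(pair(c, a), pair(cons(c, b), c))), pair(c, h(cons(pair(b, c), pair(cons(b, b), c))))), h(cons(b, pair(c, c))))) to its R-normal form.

pair(pair(b, cons(c, b)), cons(pair(a, pair(c, a)), a))

1. pair(pair(b, cons(c, b)), cons(pair(h(cons(pair(c, a), pair(cons(c, b), c))), pair(c, h(cons(pair(b, c), pair(cons(b, b), c))))), h(cons(b, pair(c, c)))))  →  pair(pair(b, cons(c, b)), cons(pair(a, pair(c, h(cons(pair(b, c), pair(cons(b, b), c))))), h(cons(b, pair(c, c)))))   [R3 at 2.1.1]
2. pair(pair(b, cons(c, b)), cons(pair(a, pair(c, h(cons(pair(b, c), pair(cons(b, b), c))))), h(cons(b, pair(c, c)))))  →  pair(pair(b, cons(c, b)), cons(pair(a, pair(c, a)), h(cons(b, pair(c, c)))))   [R3 at 2.1.2.2]
3. pair(pair(b, cons(c, b)), cons(pair(a, pair(c, a)), h(cons(b, pair(c, c)))))  →  pair(pair(b, cons(c, b)), cons(pair(a, pair(c, a)), a))   [R3 at 2.2]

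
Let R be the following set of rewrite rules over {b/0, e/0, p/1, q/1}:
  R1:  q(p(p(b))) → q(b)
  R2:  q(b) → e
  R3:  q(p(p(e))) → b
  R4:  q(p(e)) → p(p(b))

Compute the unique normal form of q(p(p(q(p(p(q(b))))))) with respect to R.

1. q(p(p(q(p(p(q(b)))))))  →  q(p(p(q(p(p(e))))))   [R2 at 1.1.1.1.1.1]
2. q(p(p(q(p(p(e))))))  →  q(p(p(b)))   [R3 at 1.1.1]
3. q(p(p(b)))  →  q(b)   [R1 at ε]
4. q(b)  →  e   [R2 at ε]

e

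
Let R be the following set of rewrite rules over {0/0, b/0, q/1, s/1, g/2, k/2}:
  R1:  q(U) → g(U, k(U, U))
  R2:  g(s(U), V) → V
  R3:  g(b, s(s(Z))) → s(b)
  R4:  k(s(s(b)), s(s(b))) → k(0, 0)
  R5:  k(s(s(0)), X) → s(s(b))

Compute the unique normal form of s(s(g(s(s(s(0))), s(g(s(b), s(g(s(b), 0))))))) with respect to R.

1. s(s(g(s(s(s(0))), s(g(s(b), s(g(s(b), 0)))))))  →  s(s(s(g(s(b), s(g(s(b), 0))))))   [R2 at 1.1]
2. s(s(s(g(s(b), s(g(s(b), 0))))))  →  s(s(s(s(g(s(b), 0)))))   [R2 at 1.1.1]
3. s(s(s(s(g(s(b), 0)))))  →  s(s(s(s(0))))   [R2 at 1.1.1.1]

s(s(s(s(0))))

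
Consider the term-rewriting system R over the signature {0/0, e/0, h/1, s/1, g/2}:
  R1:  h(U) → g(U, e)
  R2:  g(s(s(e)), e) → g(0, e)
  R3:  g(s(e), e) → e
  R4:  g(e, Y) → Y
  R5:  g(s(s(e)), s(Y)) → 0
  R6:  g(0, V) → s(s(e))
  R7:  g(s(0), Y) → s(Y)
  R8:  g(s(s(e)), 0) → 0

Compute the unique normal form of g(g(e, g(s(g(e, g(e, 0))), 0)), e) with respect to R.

s(e)

1. g(g(e, g(s(g(e, g(e, 0))), 0)), e)  →  g(g(s(g(e, g(e, 0))), 0), e)   [R4 at 1]
2. g(g(s(g(e, g(e, 0))), 0), e)  →  g(g(s(g(e, 0)), 0), e)   [R4 at 1.1.1]
3. g(g(s(g(e, 0)), 0), e)  →  g(g(s(0), 0), e)   [R4 at 1.1.1]
4. g(g(s(0), 0), e)  →  g(s(0), e)   [R7 at 1]
5. g(s(0), e)  →  s(e)   [R7 at ε]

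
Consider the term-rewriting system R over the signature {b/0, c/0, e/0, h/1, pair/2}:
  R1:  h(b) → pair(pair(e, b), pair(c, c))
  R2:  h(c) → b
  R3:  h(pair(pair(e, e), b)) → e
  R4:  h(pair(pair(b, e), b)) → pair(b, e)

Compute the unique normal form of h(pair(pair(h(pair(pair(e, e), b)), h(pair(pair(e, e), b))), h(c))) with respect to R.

1. h(pair(pair(h(pair(pair(e, e), b)), h(pair(pair(e, e), b))), h(c)))  →  h(pair(pair(e, h(pair(pair(e, e), b))), h(c)))   [R3 at 1.1.1]
2. h(pair(pair(e, h(pair(pair(e, e), b))), h(c)))  →  h(pair(pair(e, e), h(c)))   [R3 at 1.1.2]
3. h(pair(pair(e, e), h(c)))  →  h(pair(pair(e, e), b))   [R2 at 1.2]
4. h(pair(pair(e, e), b))  →  e   [R3 at ε]

e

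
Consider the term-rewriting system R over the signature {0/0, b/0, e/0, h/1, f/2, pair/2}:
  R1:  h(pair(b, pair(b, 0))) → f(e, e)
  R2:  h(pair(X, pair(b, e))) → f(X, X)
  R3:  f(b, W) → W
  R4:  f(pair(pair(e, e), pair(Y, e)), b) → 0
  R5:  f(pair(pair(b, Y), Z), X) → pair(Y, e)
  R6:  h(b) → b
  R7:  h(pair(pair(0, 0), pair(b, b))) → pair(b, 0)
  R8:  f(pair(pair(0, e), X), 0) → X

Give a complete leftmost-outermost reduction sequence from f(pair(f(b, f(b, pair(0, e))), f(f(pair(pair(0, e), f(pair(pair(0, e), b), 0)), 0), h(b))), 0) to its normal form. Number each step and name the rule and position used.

b

1. f(pair(f(b, f(b, pair(0, e))), f(f(pair(pair(0, e), f(pair(pair(0, e), b), 0)), 0), h(b))), 0)  →  f(pair(f(b, pair(0, e)), f(f(pair(pair(0, e), f(pair(pair(0, e), b), 0)), 0), h(b))), 0)   [R3 at 1.1]
2. f(pair(f(b, pair(0, e)), f(f(pair(pair(0, e), f(pair(pair(0, e), b), 0)), 0), h(b))), 0)  →  f(pair(pair(0, e), f(f(pair(pair(0, e), f(pair(pair(0, e), b), 0)), 0), h(b))), 0)   [R3 at 1.1]
3. f(pair(pair(0, e), f(f(pair(pair(0, e), f(pair(pair(0, e), b), 0)), 0), h(b))), 0)  →  f(f(pair(pair(0, e), f(pair(pair(0, e), b), 0)), 0), h(b))   [R8 at ε]
4. f(f(pair(pair(0, e), f(pair(pair(0, e), b), 0)), 0), h(b))  →  f(f(pair(pair(0, e), b), 0), h(b))   [R8 at 1]
5. f(f(pair(pair(0, e), b), 0), h(b))  →  f(b, h(b))   [R8 at 1]
6. f(b, h(b))  →  h(b)   [R3 at ε]
7. h(b)  →  b   [R6 at ε]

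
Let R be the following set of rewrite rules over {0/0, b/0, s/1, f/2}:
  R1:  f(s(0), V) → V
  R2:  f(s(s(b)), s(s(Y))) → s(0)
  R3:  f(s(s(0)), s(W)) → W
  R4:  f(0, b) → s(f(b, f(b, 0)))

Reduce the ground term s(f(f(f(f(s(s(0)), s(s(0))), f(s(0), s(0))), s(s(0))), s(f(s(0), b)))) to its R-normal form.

1. s(f(f(f(f(s(s(0)), s(s(0))), f(s(0), s(0))), s(s(0))), s(f(s(0), b))))  →  s(f(f(f(s(0), f(s(0), s(0))), s(s(0))), s(f(s(0), b))))   [R3 at 1.1.1.1]
2. s(f(f(f(s(0), f(s(0), s(0))), s(s(0))), s(f(s(0), b))))  →  s(f(f(f(s(0), s(0)), s(s(0))), s(f(s(0), b))))   [R1 at 1.1.1]
3. s(f(f(f(s(0), s(0)), s(s(0))), s(f(s(0), b))))  →  s(f(f(s(0), s(s(0))), s(f(s(0), b))))   [R1 at 1.1.1]
4. s(f(f(s(0), s(s(0))), s(f(s(0), b))))  →  s(f(s(s(0)), s(f(s(0), b))))   [R1 at 1.1]
5. s(f(s(s(0)), s(f(s(0), b))))  →  s(f(s(0), b))   [R3 at 1]
6. s(f(s(0), b))  →  s(b)   [R1 at 1]

s(b)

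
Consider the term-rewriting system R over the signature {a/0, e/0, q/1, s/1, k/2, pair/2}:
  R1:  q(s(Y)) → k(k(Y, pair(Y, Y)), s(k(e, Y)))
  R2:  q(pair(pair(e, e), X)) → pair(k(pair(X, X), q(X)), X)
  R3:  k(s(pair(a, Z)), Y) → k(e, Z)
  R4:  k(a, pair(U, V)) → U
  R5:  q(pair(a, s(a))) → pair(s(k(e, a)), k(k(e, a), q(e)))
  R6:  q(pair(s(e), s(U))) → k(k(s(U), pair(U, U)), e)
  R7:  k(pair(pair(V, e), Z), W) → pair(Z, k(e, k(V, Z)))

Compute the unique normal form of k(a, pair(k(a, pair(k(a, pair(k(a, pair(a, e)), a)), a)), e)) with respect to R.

1. k(a, pair(k(a, pair(k(a, pair(k(a, pair(a, e)), a)), a)), e))  →  k(a, pair(k(a, pair(k(a, pair(a, e)), a)), a))   [R4 at ε]
2. k(a, pair(k(a, pair(k(a, pair(a, e)), a)), a))  →  k(a, pair(k(a, pair(a, e)), a))   [R4 at ε]
3. k(a, pair(k(a, pair(a, e)), a))  →  k(a, pair(a, e))   [R4 at ε]
4. k(a, pair(a, e))  →  a   [R4 at ε]

a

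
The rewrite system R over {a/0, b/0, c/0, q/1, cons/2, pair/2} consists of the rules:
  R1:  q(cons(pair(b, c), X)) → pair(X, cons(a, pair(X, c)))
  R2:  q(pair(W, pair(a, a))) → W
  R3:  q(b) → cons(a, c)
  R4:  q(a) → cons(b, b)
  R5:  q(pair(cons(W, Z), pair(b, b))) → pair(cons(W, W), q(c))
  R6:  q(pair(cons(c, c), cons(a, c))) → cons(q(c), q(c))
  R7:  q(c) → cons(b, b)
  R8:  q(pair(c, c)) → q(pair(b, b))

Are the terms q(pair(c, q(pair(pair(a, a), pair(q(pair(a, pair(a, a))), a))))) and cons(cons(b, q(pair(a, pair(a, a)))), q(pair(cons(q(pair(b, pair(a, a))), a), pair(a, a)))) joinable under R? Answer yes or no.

no — NF(t₁) = c, NF(t₂) = cons(cons(b, a), cons(b, a))

Reduce t₁ = q(pair(c, q(pair(pair(a, a), pair(q(pair(a, pair(a, a))), a))))):
1. q(pair(c, q(pair(pair(a, a), pair(q(pair(a, pair(a, a))), a)))))  →  q(pair(c, q(pair(pair(a, a), pair(a, a)))))   [R2 at 1.2.1.2.1]
2. q(pair(c, q(pair(pair(a, a), pair(a, a)))))  →  q(pair(c, pair(a, a)))   [R2 at 1.2]
3. q(pair(c, pair(a, a)))  →  c   [R2 at ε]

Reduce t₂ = cons(cons(b, q(pair(a, pair(a, a)))), q(pair(cons(q(pair(b, pair(a, a))), a), pair(a, a)))):
1. cons(cons(b, q(pair(a, pair(a, a)))), q(pair(cons(q(pair(b, pair(a, a))), a), pair(a, a))))  →  cons(cons(b, a), q(pair(cons(q(pair(b, pair(a, a))), a), pair(a, a))))   [R2 at 1.2]
2. cons(cons(b, a), q(pair(cons(q(pair(b, pair(a, a))), a), pair(a, a))))  →  cons(cons(b, a), cons(q(pair(b, pair(a, a))), a))   [R2 at 2]
3. cons(cons(b, a), cons(q(pair(b, pair(a, a))), a))  →  cons(cons(b, a), cons(b, a))   [R2 at 2.1]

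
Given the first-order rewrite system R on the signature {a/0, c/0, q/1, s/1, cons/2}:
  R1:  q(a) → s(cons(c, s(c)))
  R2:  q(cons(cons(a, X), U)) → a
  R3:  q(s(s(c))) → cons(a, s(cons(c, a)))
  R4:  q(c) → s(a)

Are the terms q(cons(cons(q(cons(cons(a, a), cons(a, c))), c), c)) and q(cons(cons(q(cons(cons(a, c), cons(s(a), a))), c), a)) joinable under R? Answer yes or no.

Reduce t₁ = q(cons(cons(q(cons(cons(a, a), cons(a, c))), c), c)):
1. q(cons(cons(q(cons(cons(a, a), cons(a, c))), c), c))  →  q(cons(cons(a, c), c))   [R2 at 1.1.1]
2. q(cons(cons(a, c), c))  →  a   [R2 at ε]

Reduce t₂ = q(cons(cons(q(cons(cons(a, c), cons(s(a), a))), c), a)):
1. q(cons(cons(q(cons(cons(a, c), cons(s(a), a))), c), a))  →  q(cons(cons(a, c), a))   [R2 at 1.1.1]
2. q(cons(cons(a, c), a))  →  a   [R2 at ε]

yes — NF(t₁) = a, NF(t₂) = a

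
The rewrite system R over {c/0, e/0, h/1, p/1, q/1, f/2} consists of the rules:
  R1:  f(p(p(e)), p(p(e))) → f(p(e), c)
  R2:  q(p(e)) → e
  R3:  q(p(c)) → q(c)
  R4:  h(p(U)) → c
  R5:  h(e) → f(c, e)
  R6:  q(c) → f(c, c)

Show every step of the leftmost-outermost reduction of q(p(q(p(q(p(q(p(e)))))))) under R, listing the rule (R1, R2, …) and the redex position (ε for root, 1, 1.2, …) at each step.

e

1. q(p(q(p(q(p(q(p(e))))))))  →  q(p(q(p(q(p(e))))))   [R2 at 1.1.1.1.1.1]
2. q(p(q(p(q(p(e))))))  →  q(p(q(p(e))))   [R2 at 1.1.1.1]
3. q(p(q(p(e))))  →  q(p(e))   [R2 at 1.1]
4. q(p(e))  →  e   [R2 at ε]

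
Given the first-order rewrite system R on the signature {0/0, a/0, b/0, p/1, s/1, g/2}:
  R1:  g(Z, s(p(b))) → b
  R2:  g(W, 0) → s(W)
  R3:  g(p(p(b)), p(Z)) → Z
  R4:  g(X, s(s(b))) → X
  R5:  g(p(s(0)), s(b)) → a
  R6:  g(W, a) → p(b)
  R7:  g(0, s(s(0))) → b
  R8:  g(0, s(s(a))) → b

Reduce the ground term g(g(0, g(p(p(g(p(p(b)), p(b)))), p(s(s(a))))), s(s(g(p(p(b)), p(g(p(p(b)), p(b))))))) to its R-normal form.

b

1. g(g(0, g(p(p(g(p(p(b)), p(b)))), p(s(s(a))))), s(s(g(p(p(b)), p(g(p(p(b)), p(b)))))))  →  g(g(0, g(p(p(b)), p(s(s(a))))), s(s(g(p(p(b)), p(g(p(p(b)), p(b)))))))   [R3 at 1.2.1.1.1]
2. g(g(0, g(p(p(b)), p(s(s(a))))), s(s(g(p(p(b)), p(g(p(p(b)), p(b)))))))  →  g(g(0, s(s(a))), s(s(g(p(p(b)), p(g(p(p(b)), p(b)))))))   [R3 at 1.2]
3. g(g(0, s(s(a))), s(s(g(p(p(b)), p(g(p(p(b)), p(b)))))))  →  g(b, s(s(g(p(p(b)), p(g(p(p(b)), p(b)))))))   [R8 at 1]
4. g(b, s(s(g(p(p(b)), p(g(p(p(b)), p(b)))))))  →  g(b, s(s(g(p(p(b)), p(b)))))   [R3 at 2.1.1]
5. g(b, s(s(g(p(p(b)), p(b)))))  →  g(b, s(s(b)))   [R3 at 2.1.1]
6. g(b, s(s(b)))  →  b   [R4 at ε]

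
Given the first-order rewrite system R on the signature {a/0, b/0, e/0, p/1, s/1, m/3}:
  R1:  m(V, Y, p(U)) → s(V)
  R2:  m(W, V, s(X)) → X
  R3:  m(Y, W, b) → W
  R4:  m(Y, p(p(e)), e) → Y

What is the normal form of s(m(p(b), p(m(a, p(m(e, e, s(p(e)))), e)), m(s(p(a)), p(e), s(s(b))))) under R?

s(b)

1. s(m(p(b), p(m(a, p(m(e, e, s(p(e)))), e)), m(s(p(a)), p(e), s(s(b)))))  →  s(m(p(b), p(m(a, p(p(e)), e)), m(s(p(a)), p(e), s(s(b)))))   [R2 at 1.2.1.2.1]
2. s(m(p(b), p(m(a, p(p(e)), e)), m(s(p(a)), p(e), s(s(b)))))  →  s(m(p(b), p(a), m(s(p(a)), p(e), s(s(b)))))   [R4 at 1.2.1]
3. s(m(p(b), p(a), m(s(p(a)), p(e), s(s(b)))))  →  s(m(p(b), p(a), s(b)))   [R2 at 1.3]
4. s(m(p(b), p(a), s(b)))  →  s(b)   [R2 at 1]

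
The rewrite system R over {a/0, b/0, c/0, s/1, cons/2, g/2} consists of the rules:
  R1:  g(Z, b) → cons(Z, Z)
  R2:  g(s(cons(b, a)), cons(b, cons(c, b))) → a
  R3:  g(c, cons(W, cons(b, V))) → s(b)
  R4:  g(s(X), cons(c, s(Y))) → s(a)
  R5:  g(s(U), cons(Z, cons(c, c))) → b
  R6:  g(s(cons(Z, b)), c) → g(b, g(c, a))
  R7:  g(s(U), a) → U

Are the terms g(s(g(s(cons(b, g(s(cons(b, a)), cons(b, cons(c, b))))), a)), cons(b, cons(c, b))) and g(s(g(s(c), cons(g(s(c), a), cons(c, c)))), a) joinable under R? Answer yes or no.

no — NF(t₁) = a, NF(t₂) = b

Reduce t₁ = g(s(g(s(cons(b, g(s(cons(b, a)), cons(b, cons(c, b))))), a)), cons(b, cons(c, b))):
1. g(s(g(s(cons(b, g(s(cons(b, a)), cons(b, cons(c, b))))), a)), cons(b, cons(c, b)))  →  g(s(cons(b, g(s(cons(b, a)), cons(b, cons(c, b))))), cons(b, cons(c, b)))   [R7 at 1.1]
2. g(s(cons(b, g(s(cons(b, a)), cons(b, cons(c, b))))), cons(b, cons(c, b)))  →  g(s(cons(b, a)), cons(b, cons(c, b)))   [R2 at 1.1.2]
3. g(s(cons(b, a)), cons(b, cons(c, b)))  →  a   [R2 at ε]

Reduce t₂ = g(s(g(s(c), cons(g(s(c), a), cons(c, c)))), a):
1. g(s(g(s(c), cons(g(s(c), a), cons(c, c)))), a)  →  g(s(c), cons(g(s(c), a), cons(c, c)))   [R7 at ε]
2. g(s(c), cons(g(s(c), a), cons(c, c)))  →  b   [R5 at ε]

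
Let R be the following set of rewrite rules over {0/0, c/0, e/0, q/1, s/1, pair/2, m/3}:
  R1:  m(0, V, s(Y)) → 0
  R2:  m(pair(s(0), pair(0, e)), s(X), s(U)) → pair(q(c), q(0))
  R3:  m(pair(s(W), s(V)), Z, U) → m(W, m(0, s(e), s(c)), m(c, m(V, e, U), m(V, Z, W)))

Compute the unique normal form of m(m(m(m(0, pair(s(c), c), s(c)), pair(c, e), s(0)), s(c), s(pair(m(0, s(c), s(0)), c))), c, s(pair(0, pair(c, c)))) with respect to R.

0

1. m(m(m(m(0, pair(s(c), c), s(c)), pair(c, e), s(0)), s(c), s(pair(m(0, s(c), s(0)), c))), c, s(pair(0, pair(c, c))))  →  m(m(m(0, pair(c, e), s(0)), s(c), s(pair(m(0, s(c), s(0)), c))), c, s(pair(0, pair(c, c))))   [R1 at 1.1.1]
2. m(m(m(0, pair(c, e), s(0)), s(c), s(pair(m(0, s(c), s(0)), c))), c, s(pair(0, pair(c, c))))  →  m(m(0, s(c), s(pair(m(0, s(c), s(0)), c))), c, s(pair(0, pair(c, c))))   [R1 at 1.1]
3. m(m(0, s(c), s(pair(m(0, s(c), s(0)), c))), c, s(pair(0, pair(c, c))))  →  m(0, c, s(pair(0, pair(c, c))))   [R1 at 1]
4. m(0, c, s(pair(0, pair(c, c))))  →  0   [R1 at ε]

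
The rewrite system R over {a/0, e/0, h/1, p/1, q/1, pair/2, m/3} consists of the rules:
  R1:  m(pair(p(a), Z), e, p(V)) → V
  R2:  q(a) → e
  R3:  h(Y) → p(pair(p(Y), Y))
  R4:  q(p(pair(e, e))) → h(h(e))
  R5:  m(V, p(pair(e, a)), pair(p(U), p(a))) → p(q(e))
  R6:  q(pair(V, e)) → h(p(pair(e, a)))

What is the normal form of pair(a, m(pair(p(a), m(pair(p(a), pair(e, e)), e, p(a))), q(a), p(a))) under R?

pair(a, a)

1. pair(a, m(pair(p(a), m(pair(p(a), pair(e, e)), e, p(a))), q(a), p(a)))  →  pair(a, m(pair(p(a), a), q(a), p(a)))   [R1 at 2.1.2]
2. pair(a, m(pair(p(a), a), q(a), p(a)))  →  pair(a, m(pair(p(a), a), e, p(a)))   [R2 at 2.2]
3. pair(a, m(pair(p(a), a), e, p(a)))  →  pair(a, a)   [R1 at 2]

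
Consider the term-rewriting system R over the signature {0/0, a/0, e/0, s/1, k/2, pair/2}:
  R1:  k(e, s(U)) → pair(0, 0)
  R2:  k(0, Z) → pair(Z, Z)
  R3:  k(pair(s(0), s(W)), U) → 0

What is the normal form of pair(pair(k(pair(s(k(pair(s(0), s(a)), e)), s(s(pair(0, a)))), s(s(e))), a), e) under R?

pair(pair(0, a), e)

1. pair(pair(k(pair(s(k(pair(s(0), s(a)), e)), s(s(pair(0, a)))), s(s(e))), a), e)  →  pair(pair(k(pair(s(0), s(s(pair(0, a)))), s(s(e))), a), e)   [R3 at 1.1.1.1.1]
2. pair(pair(k(pair(s(0), s(s(pair(0, a)))), s(s(e))), a), e)  →  pair(pair(0, a), e)   [R3 at 1.1]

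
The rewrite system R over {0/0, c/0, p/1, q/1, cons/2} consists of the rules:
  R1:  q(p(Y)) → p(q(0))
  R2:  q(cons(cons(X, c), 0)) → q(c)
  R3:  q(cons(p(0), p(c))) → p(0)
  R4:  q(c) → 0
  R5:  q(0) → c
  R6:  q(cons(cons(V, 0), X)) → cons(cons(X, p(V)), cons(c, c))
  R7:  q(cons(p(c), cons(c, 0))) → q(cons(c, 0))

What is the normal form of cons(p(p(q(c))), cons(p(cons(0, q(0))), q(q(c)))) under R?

1. cons(p(p(q(c))), cons(p(cons(0, q(0))), q(q(c))))  →  cons(p(p(0)), cons(p(cons(0, q(0))), q(q(c))))   [R4 at 1.1.1]
2. cons(p(p(0)), cons(p(cons(0, q(0))), q(q(c))))  →  cons(p(p(0)), cons(p(cons(0, c)), q(q(c))))   [R5 at 2.1.1.2]
3. cons(p(p(0)), cons(p(cons(0, c)), q(q(c))))  →  cons(p(p(0)), cons(p(cons(0, c)), q(0)))   [R4 at 2.2.1]
4. cons(p(p(0)), cons(p(cons(0, c)), q(0)))  →  cons(p(p(0)), cons(p(cons(0, c)), c))   [R5 at 2.2]

cons(p(p(0)), cons(p(cons(0, c)), c))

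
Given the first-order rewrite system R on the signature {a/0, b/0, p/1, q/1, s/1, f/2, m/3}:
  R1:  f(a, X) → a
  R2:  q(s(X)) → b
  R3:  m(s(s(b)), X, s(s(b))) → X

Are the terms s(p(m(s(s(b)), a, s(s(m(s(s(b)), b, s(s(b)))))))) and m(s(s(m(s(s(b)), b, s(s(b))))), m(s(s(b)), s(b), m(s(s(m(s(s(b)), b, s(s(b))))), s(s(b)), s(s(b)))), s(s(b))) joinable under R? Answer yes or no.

Reduce t₁ = s(p(m(s(s(b)), a, s(s(m(s(s(b)), b, s(s(b)))))))):
1. s(p(m(s(s(b)), a, s(s(m(s(s(b)), b, s(s(b))))))))  →  s(p(m(s(s(b)), a, s(s(b)))))   [R3 at 1.1.3.1.1]
2. s(p(m(s(s(b)), a, s(s(b)))))  →  s(p(a))   [R3 at 1.1]

Reduce t₂ = m(s(s(m(s(s(b)), b, s(s(b))))), m(s(s(b)), s(b), m(s(s(m(s(s(b)), b, s(s(b))))), s(s(b)), s(s(b)))), s(s(b))):
1. m(s(s(m(s(s(b)), b, s(s(b))))), m(s(s(b)), s(b), m(s(s(m(s(s(b)), b, s(s(b))))), s(s(b)), s(s(b)))), s(s(b)))  →  m(s(s(b)), m(s(s(b)), s(b), m(s(s(m(s(s(b)), b, s(s(b))))), s(s(b)), s(s(b)))), s(s(b)))   [R3 at 1.1.1]
2. m(s(s(b)), m(s(s(b)), s(b), m(s(s(m(s(s(b)), b, s(s(b))))), s(s(b)), s(s(b)))), s(s(b)))  →  m(s(s(b)), s(b), m(s(s(m(s(s(b)), b, s(s(b))))), s(s(b)), s(s(b))))   [R3 at ε]
3. m(s(s(b)), s(b), m(s(s(m(s(s(b)), b, s(s(b))))), s(s(b)), s(s(b))))  →  m(s(s(b)), s(b), m(s(s(b)), s(s(b)), s(s(b))))   [R3 at 3.1.1.1]
4. m(s(s(b)), s(b), m(s(s(b)), s(s(b)), s(s(b))))  →  m(s(s(b)), s(b), s(s(b)))   [R3 at 3]
5. m(s(s(b)), s(b), s(s(b)))  →  s(b)   [R3 at ε]

no — NF(t₁) = s(p(a)), NF(t₂) = s(b)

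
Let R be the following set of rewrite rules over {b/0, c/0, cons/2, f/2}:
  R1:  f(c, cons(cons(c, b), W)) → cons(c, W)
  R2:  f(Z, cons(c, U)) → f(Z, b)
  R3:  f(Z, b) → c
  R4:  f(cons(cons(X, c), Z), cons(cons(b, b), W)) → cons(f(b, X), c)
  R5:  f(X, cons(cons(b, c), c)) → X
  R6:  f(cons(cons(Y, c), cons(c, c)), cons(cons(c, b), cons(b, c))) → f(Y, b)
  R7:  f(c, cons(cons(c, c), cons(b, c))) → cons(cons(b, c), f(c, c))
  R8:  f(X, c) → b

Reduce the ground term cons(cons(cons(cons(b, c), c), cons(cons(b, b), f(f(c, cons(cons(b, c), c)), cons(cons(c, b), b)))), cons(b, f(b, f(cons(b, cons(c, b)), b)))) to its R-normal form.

1. cons(cons(cons(cons(b, c), c), cons(cons(b, b), f(f(c, cons(cons(b, c), c)), cons(cons(c, b), b)))), cons(b, f(b, f(cons(b, cons(c, b)), b))))  →  cons(cons(cons(cons(b, c), c), cons(cons(b, b), f(c, cons(cons(c, b), b)))), cons(b, f(b, f(cons(b, cons(c, b)), b))))   [R5 at 1.2.2.1]
2. cons(cons(cons(cons(b, c), c), cons(cons(b, b), f(c, cons(cons(c, b), b)))), cons(b, f(b, f(cons(b, cons(c, b)), b))))  →  cons(cons(cons(cons(b, c), c), cons(cons(b, b), cons(c, b))), cons(b, f(b, f(cons(b, cons(c, b)), b))))   [R1 at 1.2.2]
3. cons(cons(cons(cons(b, c), c), cons(cons(b, b), cons(c, b))), cons(b, f(b, f(cons(b, cons(c, b)), b))))  →  cons(cons(cons(cons(b, c), c), cons(cons(b, b), cons(c, b))), cons(b, f(b, c)))   [R3 at 2.2.2]
4. cons(cons(cons(cons(b, c), c), cons(cons(b, b), cons(c, b))), cons(b, f(b, c)))  →  cons(cons(cons(cons(b, c), c), cons(cons(b, b), cons(c, b))), cons(b, b))   [R8 at 2.2]

cons(cons(cons(cons(b, c), c), cons(cons(b, b), cons(c, b))), cons(b, b))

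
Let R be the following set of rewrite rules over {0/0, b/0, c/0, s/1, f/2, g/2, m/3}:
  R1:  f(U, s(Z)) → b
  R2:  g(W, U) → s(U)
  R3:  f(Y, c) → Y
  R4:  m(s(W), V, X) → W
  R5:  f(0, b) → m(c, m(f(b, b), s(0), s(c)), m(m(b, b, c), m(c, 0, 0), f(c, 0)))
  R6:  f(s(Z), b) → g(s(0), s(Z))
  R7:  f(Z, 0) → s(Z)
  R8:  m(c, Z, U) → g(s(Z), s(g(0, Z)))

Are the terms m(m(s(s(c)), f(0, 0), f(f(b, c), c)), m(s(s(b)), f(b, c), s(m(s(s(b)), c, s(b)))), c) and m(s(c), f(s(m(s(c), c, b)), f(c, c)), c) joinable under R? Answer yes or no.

Reduce t₁ = m(m(s(s(c)), f(0, 0), f(f(b, c), c)), m(s(s(b)), f(b, c), s(m(s(s(b)), c, s(b)))), c):
1. m(m(s(s(c)), f(0, 0), f(f(b, c), c)), m(s(s(b)), f(b, c), s(m(s(s(b)), c, s(b)))), c)  →  m(s(c), m(s(s(b)), f(b, c), s(m(s(s(b)), c, s(b)))), c)   [R4 at 1]
2. m(s(c), m(s(s(b)), f(b, c), s(m(s(s(b)), c, s(b)))), c)  →  c   [R4 at ε]

Reduce t₂ = m(s(c), f(s(m(s(c), c, b)), f(c, c)), c):
1. m(s(c), f(s(m(s(c), c, b)), f(c, c)), c)  →  c   [R4 at ε]

yes — NF(t₁) = c, NF(t₂) = c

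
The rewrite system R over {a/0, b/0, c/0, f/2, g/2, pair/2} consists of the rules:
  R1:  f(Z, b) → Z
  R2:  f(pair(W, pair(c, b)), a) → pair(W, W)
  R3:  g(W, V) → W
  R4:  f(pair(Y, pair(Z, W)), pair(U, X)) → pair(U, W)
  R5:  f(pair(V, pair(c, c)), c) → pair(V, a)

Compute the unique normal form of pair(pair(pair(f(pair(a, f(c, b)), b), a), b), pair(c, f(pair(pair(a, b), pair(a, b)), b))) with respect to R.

1. pair(pair(pair(f(pair(a, f(c, b)), b), a), b), pair(c, f(pair(pair(a, b), pair(a, b)), b)))  →  pair(pair(pair(pair(a, f(c, b)), a), b), pair(c, f(pair(pair(a, b), pair(a, b)), b)))   [R1 at 1.1.1]
2. pair(pair(pair(pair(a, f(c, b)), a), b), pair(c, f(pair(pair(a, b), pair(a, b)), b)))  →  pair(pair(pair(pair(a, c), a), b), pair(c, f(pair(pair(a, b), pair(a, b)), b)))   [R1 at 1.1.1.2]
3. pair(pair(pair(pair(a, c), a), b), pair(c, f(pair(pair(a, b), pair(a, b)), b)))  →  pair(pair(pair(pair(a, c), a), b), pair(c, pair(pair(a, b), pair(a, b))))   [R1 at 2.2]

pair(pair(pair(pair(a, c), a), b), pair(c, pair(pair(a, b), pair(a, b))))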